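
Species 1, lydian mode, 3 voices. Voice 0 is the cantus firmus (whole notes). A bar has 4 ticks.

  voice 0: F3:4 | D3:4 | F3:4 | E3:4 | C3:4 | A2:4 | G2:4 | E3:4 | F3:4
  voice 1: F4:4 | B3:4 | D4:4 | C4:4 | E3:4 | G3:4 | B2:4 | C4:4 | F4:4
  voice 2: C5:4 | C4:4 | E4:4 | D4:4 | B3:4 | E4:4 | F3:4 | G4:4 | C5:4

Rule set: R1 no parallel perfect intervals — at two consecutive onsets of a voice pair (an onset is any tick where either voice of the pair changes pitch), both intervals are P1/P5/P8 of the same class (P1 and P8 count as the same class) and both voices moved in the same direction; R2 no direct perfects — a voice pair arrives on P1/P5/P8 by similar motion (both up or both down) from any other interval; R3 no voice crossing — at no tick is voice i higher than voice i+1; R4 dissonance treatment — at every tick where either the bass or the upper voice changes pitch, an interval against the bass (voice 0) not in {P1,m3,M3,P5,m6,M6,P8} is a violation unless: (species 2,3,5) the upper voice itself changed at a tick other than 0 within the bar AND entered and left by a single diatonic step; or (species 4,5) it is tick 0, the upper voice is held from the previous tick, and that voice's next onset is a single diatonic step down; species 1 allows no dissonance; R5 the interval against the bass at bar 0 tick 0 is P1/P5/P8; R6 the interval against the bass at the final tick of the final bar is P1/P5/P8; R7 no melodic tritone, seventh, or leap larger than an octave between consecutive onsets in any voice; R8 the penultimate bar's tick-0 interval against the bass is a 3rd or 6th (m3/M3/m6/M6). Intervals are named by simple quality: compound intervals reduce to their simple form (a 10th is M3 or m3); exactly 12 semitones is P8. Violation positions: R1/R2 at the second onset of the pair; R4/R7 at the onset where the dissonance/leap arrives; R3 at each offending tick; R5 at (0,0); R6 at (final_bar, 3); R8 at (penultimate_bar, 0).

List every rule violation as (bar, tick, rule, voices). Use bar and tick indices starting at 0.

bar 0: v0=F3 v1=F4 v2=C5 downbeat P5
bar 1: v0=D3 v1=B3 v2=C4 downbeat m7
bar 2: v0=F3 v1=D4 v2=E4 downbeat M7
bar 3: v0=E3 v1=C4 v2=D4 downbeat m7
bar 4: v0=C3 v1=E3 v2=B3 downbeat M7
bar 5: v0=A2 v1=G3 v2=E4 downbeat P5
bar 6: v0=G2 v1=B2 v2=F3 downbeat m7
bar 7: v0=E3 v1=C4 v2=G4 downbeat m3
bar 8: v0=F3 v1=F4 v2=C5 downbeat P5
  -> R4 @ bar 1 tick 0 v(0, 2): D3/C4 m7 untreated
  -> R7 @ bar 1 tick 0 v(1,): F4->B3 leap 6st
  -> R4 @ bar 2 tick 0 v(0, 2): F3/E4 M7 untreated
  -> R4 @ bar 3 tick 0 v(0, 2): E3/D4 m7 untreated
  -> R2 @ bar 4 tick 0 v(1, 2): C4/D4 M2 -> E3/B3 P5 similar
  -> R4 @ bar 4 tick 0 v(0, 2): C3/B3 M7 untreated
  -> R4 @ bar 5 tick 0 v(0, 1): A2/G3 m7 untreated
  -> R4 @ bar 6 tick 0 v(0, 2): G2/F3 m7 untreated
  -> R7 @ bar 6 tick 0 v(2,): E4->F3 leap 11st
  -> R2 @ bar 7 tick 0 v(1, 2): B2/F3 TT -> C4/G4 P5 similar
  -> R7 @ bar 7 tick 0 v(1,): B2->C4 leap 13st
  -> R7 @ bar 7 tick 0 v(2,): F3->G4 leap 14st
  -> R1 @ bar 8 tick 0 v(1, 2): C4/G4 P5 -> F4/C5 P5 similar
  -> R2 @ bar 8 tick 0 v(0, 1): E3/C4 m6 -> F3/F4 P8 similar
  -> R2 @ bar 8 tick 0 v(0, 2): E3/G4 m3 -> F3/C5 P5 similar

(1, 0, R4, (0, 2))
(1, 0, R7, (1,))
(2, 0, R4, (0, 2))
(3, 0, R4, (0, 2))
(4, 0, R2, (1, 2))
(4, 0, R4, (0, 2))
(5, 0, R4, (0, 1))
(6, 0, R4, (0, 2))
(6, 0, R7, (2,))
(7, 0, R2, (1, 2))
(7, 0, R7, (1,))
(7, 0, R7, (2,))
(8, 0, R1, (1, 2))
(8, 0, R2, (0, 1))
(8, 0, R2, (0, 2))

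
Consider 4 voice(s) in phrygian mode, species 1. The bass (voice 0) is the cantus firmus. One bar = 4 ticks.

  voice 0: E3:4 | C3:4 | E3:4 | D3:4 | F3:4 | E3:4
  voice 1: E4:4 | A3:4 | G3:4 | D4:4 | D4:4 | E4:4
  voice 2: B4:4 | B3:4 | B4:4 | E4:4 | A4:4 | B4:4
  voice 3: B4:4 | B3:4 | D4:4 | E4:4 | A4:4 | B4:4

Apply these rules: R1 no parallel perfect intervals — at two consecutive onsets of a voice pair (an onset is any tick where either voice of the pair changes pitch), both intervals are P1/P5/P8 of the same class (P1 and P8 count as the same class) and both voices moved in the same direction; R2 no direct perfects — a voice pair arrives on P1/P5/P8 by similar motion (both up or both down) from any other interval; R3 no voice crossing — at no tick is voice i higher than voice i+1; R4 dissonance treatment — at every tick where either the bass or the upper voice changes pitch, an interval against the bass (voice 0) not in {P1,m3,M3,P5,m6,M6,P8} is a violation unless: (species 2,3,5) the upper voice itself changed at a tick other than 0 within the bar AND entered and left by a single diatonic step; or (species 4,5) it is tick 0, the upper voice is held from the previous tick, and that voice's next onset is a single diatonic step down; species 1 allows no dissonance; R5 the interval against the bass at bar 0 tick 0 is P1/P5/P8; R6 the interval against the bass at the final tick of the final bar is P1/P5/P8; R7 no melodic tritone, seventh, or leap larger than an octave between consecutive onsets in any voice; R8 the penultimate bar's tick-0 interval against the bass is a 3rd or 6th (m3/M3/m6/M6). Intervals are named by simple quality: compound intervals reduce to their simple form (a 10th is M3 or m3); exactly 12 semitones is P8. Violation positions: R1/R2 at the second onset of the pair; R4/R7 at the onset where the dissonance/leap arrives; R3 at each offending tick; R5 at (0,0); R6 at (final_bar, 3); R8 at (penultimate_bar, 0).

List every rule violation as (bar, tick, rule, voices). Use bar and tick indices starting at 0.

(1, 0, R1, (2, 3))
(1, 0, R4, (0, 2))
(1, 0, R4, (0, 3))
(2, 0, R2, (0, 2))
(2, 0, R3, (2, 3))
(2, 0, R4, (0, 3))
(2, 1, R3, (2, 3))
(2, 2, R3, (2, 3))
(2, 3, R3, (2, 3))
(3, 0, R4, (0, 2))
(3, 0, R4, (0, 3))
(4, 0, R1, (2, 3))
(5, 0, R1, (1, 2))
(5, 0, R1, (1, 3))
(5, 0, R1, (2, 3))

bar 0: v0=E3 v1=E4 v2=B4 v3=B4 downbeat P5
bar 1: v0=C3 v1=A3 v2=B3 v3=B3 downbeat M7
bar 2: v0=E3 v1=G3 v2=B4 v3=D4 downbeat m7
bar 3: v0=D3 v1=D4 v2=E4 v3=E4 downbeat M2
bar 4: v0=F3 v1=D4 v2=A4 v3=A4 downbeat M3
bar 5: v0=E3 v1=E4 v2=B4 v3=B4 downbeat P5
  -> R1 @ bar 1 tick 0 v(2, 3): B4/B4 P1 -> B3/B3 P1 similar
  -> R4 @ bar 1 tick 0 v(0, 2): C3/B3 M7 untreated
  -> R4 @ bar 1 tick 0 v(0, 3): C3/B3 M7 untreated
  -> R2 @ bar 2 tick 0 v(0, 2): C3/B3 M7 -> E3/B4 P5 similar
  -> R3 @ bar 2 tick 0 v(2, 3): B4 above D4
  -> R4 @ bar 2 tick 0 v(0, 3): E3/D4 m7 untreated
  -> R3 @ bar 2 tick 1 v(2, 3): B4 above D4
  -> R3 @ bar 2 tick 2 v(2, 3): B4 above D4
  -> R3 @ bar 2 tick 3 v(2, 3): B4 above D4
  -> R4 @ bar 3 tick 0 v(0, 2): D3/E4 M2 untreated
  -> R4 @ bar 3 tick 0 v(0, 3): D3/E4 M2 untreated
  -> R1 @ bar 4 tick 0 v(2, 3): E4/E4 P1 -> A4/A4 P1 similar
  -> R1 @ bar 5 tick 0 v(1, 2): D4/A4 P5 -> E4/B4 P5 similar
  -> R1 @ bar 5 tick 0 v(1, 3): D4/A4 P5 -> E4/B4 P5 similar
  -> R1 @ bar 5 tick 0 v(2, 3): A4/A4 P1 -> B4/B4 P1 similar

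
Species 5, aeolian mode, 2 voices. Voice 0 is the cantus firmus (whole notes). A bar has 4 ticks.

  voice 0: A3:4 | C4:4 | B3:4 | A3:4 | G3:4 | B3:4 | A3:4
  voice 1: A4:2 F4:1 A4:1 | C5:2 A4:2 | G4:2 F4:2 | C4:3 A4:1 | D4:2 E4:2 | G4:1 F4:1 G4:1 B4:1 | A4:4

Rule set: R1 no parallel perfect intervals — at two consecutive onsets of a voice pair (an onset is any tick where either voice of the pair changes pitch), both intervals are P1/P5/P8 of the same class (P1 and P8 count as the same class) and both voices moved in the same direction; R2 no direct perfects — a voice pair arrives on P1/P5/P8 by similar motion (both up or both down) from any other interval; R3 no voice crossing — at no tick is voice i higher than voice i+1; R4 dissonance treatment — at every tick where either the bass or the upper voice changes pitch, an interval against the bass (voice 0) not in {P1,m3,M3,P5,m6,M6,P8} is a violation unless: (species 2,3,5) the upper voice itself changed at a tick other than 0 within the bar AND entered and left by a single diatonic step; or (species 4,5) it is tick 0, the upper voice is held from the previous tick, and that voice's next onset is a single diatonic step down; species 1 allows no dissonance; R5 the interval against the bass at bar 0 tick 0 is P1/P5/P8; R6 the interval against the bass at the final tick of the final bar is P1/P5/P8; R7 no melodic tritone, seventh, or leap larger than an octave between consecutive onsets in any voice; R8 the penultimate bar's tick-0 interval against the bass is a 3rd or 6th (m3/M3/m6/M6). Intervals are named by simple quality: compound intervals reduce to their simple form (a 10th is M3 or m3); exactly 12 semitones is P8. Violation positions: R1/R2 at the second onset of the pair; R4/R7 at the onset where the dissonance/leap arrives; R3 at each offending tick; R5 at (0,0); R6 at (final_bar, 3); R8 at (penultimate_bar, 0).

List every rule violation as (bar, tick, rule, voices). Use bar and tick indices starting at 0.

(1, 0, R1, (0, 1))
(2, 2, R4, (0, 1))
(4, 0, R2, (0, 1))
(6, 0, R1, (0, 1))

bar 0: v0=A3 v1=A4 downbeat P8
bar 1: v0=C4 v1=C5 downbeat P8
bar 2: v0=B3 v1=G4 downbeat m6
bar 3: v0=A3 v1=C4 downbeat m3
bar 4: v0=G3 v1=D4 downbeat P5
bar 5: v0=B3 v1=G4 downbeat m6
bar 6: v0=A3 v1=A4 downbeat P8
  -> R1 @ bar 1 tick 0 v(0, 1): A3/A4 P8 -> C4/C5 P8 similar
  -> R4 @ bar 2 tick 2 v(0, 1): B3/F4 TT untreated
  -> R2 @ bar 4 tick 0 v(0, 1): A3/A4 P8 -> G3/D4 P5 similar
  -> R1 @ bar 6 tick 0 v(0, 1): B3/B4 P8 -> A3/A4 P8 similar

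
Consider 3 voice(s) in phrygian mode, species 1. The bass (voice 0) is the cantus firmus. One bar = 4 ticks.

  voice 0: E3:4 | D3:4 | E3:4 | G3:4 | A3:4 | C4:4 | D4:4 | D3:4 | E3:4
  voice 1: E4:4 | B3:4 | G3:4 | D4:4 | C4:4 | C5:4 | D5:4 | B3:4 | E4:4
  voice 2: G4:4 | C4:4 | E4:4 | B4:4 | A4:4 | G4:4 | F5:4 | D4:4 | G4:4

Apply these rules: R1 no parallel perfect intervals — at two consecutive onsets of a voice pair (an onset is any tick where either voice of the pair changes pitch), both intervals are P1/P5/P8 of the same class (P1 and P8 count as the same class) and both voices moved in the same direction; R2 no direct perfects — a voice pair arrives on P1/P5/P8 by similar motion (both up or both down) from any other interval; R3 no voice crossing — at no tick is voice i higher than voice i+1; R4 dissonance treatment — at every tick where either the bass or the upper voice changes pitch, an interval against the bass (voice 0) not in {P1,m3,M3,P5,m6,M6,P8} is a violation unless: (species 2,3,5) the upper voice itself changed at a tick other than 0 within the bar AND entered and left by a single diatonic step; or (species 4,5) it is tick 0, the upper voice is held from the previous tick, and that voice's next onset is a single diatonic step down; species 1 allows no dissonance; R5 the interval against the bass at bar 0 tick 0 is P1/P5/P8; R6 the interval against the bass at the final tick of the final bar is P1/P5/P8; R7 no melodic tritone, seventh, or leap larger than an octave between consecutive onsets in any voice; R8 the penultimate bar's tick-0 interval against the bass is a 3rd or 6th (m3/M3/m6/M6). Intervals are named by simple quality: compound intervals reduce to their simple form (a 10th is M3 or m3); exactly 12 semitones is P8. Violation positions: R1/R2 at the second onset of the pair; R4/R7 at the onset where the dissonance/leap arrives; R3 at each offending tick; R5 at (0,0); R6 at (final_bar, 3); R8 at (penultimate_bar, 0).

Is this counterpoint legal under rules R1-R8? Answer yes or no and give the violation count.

bar 0: v0=E3 v1=E4 v2=G4 (m3)
bar 1: v0=D3 v1=B3 v2=C4 (m7)
bar 2: v0=E3 v1=G3 v2=E4 (P8)
bar 3: v0=G3 v1=D4 v2=B4 (M3)
bar 4: v0=A3 v1=C4 v2=A4 (P8)
bar 5: v0=C4 v1=C5 v2=G4 (P5)
bar 6: v0=D4 v1=D5 v2=F5 (m3)
bar 7: v0=D3 v1=B3 v2=D4 (P8)
bar 8: v0=E3 v1=E4 v2=G4 (m3)
  R5 @ bar0.0: opens on m3
  R4 @ bar1.0: D3/C4 m7 untreated
  R2 @ bar2.0: D3/C4 m7 -> E3/E4 P8 similar
  R2 @ bar3.0: E3/G3 m3 -> G3/D4 P5 similar
  R2 @ bar5.0: A3/C4 m3 -> C4/C5 P8 similar
  R3 @ bar5.0: C5 above G4
  R3 @ bar5.1: C5 above G4
  R3 @ bar5.2: C5 above G4
  R3 @ bar5.3: C5 above G4
  R1 @ bar6.0: C4/C5 P8 -> D4/D5 P8 similar
  R7 @ bar6.0: G4->F5 leap 10st
  R2 @ bar7.0: D4/F5 m3 -> D3/D4 P8 similar
  R7 @ bar7.0: D5->B3 leap 15st
  R7 @ bar7.0: F5->D4 leap 15st
  R8 @ bar7.0: penult P8 not 3rd/6th
  R2 @ bar8.0: D3/B3 M6 -> E3/E4 P8 similar
  R6 @ bar8.3: closes on m3

No (17 violations)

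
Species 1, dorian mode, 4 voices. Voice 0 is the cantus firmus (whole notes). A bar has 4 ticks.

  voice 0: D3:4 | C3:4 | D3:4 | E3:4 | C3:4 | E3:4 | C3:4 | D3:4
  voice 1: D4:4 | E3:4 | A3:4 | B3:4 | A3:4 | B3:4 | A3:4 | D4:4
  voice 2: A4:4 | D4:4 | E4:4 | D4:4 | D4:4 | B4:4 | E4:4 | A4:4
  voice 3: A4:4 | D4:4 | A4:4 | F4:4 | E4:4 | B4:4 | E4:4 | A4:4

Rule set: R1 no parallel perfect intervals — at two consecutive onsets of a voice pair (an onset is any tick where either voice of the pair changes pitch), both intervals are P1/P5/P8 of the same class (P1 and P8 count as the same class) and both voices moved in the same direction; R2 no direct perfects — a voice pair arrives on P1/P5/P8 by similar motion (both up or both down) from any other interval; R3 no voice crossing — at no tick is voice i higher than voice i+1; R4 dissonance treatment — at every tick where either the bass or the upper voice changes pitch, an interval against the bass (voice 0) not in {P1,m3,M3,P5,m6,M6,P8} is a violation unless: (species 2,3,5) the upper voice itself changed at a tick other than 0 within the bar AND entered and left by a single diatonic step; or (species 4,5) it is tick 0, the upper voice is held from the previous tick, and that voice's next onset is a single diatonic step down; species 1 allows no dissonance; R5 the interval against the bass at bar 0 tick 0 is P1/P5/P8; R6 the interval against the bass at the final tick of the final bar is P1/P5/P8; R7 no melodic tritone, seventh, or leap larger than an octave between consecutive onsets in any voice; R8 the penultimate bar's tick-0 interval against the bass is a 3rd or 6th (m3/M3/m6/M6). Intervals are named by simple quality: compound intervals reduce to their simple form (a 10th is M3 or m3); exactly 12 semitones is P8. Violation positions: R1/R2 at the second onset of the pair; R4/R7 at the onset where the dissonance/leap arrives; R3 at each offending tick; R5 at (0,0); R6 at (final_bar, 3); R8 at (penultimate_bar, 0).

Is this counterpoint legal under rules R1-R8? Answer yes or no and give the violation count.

bar 0: v0=D3 v1=D4 v2=A4 v3=A4 (P5)
bar 1: v0=C3 v1=E3 v2=D4 v3=D4 (M2)
bar 2: v0=D3 v1=A3 v2=E4 v3=A4 (P5)
bar 3: v0=E3 v1=B3 v2=D4 v3=F4 (m2)
bar 4: v0=C3 v1=A3 v2=D4 v3=E4 (M3)
bar 5: v0=E3 v1=B3 v2=B4 v3=B4 (P5)
bar 6: v0=C3 v1=A3 v2=E4 v3=E4 (M3)
bar 7: v0=D3 v1=D4 v2=A4 v3=A4 (P5)
  R1 @ bar1.0: A4/A4 P1 -> D4/D4 P1 similar
  R4 @ bar1.0: C3/D4 M2 untreated
  R4 @ bar1.0: C3/D4 M2 untreated
  R7 @ bar1.0: D4->E3 leap 10st
  R2 @ bar2.0: C3/E3 M3 -> D3/A3 P5 similar
  R2 @ bar2.0: C3/D4 M2 -> D3/A4 P5 similar
  R2 @ bar2.0: E3/D4 m7 -> A3/E4 P5 similar
  R2 @ bar2.0: E3/D4 m7 -> A3/A4 P8 similar
  R4 @ bar2.0: D3/E4 M2 untreated
  R1 @ bar3.0: D3/A3 P5 -> E3/B3 P5 similar
  R4 @ bar3.0: E3/D4 m7 untreated
  R4 @ bar3.0: E3/F4 m2 untreated
  R2 @ bar4.0: B3/F4 TT -> A3/E4 P5 similar
  R4 @ bar4.0: C3/D4 M2 untreated
  R2 @ bar5.0: C3/A3 M6 -> E3/B3 P5 similar
  R2 @ bar5.0: C3/D4 M2 -> E3/B4 P5 similar
  R2 @ bar5.0: C3/E4 M3 -> E3/B4 P5 similar
  R2 @ bar5.0: A3/D4 P4 -> B3/B4 P8 similar
  R2 @ bar5.0: A3/E4 P5 -> B3/B4 P8 similar
  R2 @ bar5.0: D4/E4 M2 -> B4/B4 P1 similar
  R1 @ bar6.0: B4/B4 P1 -> E4/E4 P1 similar
  R2 @ bar6.0: B3/B4 P8 -> A3/E4 P5 similar
  R2 @ bar6.0: B3/B4 P8 -> A3/E4 P5 similar
  R1 @ bar7.0: A3/E4 P5 -> D4/A4 P5 similar
  R1 @ bar7.0: A3/E4 P5 -> D4/A4 P5 similar
  R1 @ bar7.0: E4/E4 P1 -> A4/A4 P1 similar
  R2 @ bar7.0: C3/A3 M6 -> D3/D4 P8 similar
  R2 @ bar7.0: C3/E4 M3 -> D3/A4 P5 similar
  R2 @ bar7.0: C3/E4 M3 -> D3/A4 P5 similar

No (29 violations)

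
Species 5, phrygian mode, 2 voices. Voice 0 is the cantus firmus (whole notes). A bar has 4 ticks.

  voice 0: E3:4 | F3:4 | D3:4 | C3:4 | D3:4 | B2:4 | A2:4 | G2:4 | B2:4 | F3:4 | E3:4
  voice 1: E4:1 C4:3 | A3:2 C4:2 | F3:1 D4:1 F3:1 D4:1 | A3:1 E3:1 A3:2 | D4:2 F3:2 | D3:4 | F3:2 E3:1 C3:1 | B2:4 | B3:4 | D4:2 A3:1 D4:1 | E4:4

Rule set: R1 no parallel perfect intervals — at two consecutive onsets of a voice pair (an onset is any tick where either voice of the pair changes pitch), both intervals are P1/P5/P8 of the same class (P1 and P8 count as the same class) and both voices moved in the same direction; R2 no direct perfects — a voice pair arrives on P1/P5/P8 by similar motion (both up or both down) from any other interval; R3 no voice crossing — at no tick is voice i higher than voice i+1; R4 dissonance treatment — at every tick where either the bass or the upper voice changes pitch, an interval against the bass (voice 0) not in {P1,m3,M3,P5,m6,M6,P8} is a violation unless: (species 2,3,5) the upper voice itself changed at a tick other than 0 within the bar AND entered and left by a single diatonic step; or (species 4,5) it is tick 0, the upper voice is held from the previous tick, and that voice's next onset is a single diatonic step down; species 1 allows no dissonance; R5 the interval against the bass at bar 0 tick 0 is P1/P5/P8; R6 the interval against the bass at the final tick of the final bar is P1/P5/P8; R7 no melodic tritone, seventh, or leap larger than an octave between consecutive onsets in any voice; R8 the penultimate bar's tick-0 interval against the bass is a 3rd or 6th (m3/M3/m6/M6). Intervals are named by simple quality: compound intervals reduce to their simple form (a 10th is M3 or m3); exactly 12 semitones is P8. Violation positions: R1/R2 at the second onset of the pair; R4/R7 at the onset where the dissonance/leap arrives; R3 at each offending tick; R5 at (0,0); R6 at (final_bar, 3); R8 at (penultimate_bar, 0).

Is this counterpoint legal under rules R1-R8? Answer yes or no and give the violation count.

No (3 violations)

bar 0: v0=E3 v1=E4 (P8)
bar 1: v0=F3 v1=A3 (M3)
bar 2: v0=D3 v1=F3 (m3)
bar 3: v0=C3 v1=A3 (M6)
bar 4: v0=D3 v1=D4 (P8)
bar 5: v0=B2 v1=D3 (m3)
bar 6: v0=A2 v1=F3 (m6)
bar 7: v0=G2 v1=B2 (M3)
bar 8: v0=B2 v1=B3 (P8)
bar 9: v0=F3 v1=D4 (M6)
bar 10: v0=E3 v1=E4 (P8)
  R2 @ bar4.0: C3/A3 M6 -> D3/D4 P8 similar
  R2 @ bar8.0: G2/B2 M3 -> B2/B3 P8 similar
  R7 @ bar9.0: B2->F3 leap 6st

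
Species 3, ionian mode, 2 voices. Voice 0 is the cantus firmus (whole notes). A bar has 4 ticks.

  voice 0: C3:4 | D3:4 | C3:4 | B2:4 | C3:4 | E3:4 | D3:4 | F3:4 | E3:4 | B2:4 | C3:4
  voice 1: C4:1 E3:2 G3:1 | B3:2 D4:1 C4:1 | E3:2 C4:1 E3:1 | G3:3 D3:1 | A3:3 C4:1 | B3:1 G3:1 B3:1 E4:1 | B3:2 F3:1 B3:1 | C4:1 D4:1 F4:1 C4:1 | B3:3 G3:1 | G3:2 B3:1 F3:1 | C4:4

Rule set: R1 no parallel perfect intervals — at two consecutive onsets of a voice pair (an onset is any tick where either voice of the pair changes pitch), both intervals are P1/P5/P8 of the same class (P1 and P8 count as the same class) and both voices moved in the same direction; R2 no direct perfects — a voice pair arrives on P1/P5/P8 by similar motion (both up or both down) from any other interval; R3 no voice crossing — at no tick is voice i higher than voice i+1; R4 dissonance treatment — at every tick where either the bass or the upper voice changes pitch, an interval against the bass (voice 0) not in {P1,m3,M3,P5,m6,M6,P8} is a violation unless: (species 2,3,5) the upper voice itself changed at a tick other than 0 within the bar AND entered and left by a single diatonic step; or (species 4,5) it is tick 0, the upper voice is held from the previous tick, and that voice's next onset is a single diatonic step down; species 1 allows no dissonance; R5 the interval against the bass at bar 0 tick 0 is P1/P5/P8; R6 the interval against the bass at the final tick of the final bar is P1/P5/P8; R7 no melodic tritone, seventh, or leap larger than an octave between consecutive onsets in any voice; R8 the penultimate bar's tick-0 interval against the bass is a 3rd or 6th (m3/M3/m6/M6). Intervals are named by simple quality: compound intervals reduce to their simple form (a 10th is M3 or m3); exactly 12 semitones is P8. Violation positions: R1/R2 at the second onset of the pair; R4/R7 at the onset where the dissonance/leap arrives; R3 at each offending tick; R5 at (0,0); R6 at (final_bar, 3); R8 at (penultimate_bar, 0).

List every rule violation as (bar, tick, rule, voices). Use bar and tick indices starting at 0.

bar 0: v0=C3 v1=C4 downbeat P8
bar 1: v0=D3 v1=B3 downbeat M6
bar 2: v0=C3 v1=E3 downbeat M3
bar 3: v0=B2 v1=G3 downbeat m6
bar 4: v0=C3 v1=A3 downbeat M6
bar 5: v0=E3 v1=B3 downbeat P5
bar 6: v0=D3 v1=B3 downbeat M6
bar 7: v0=F3 v1=C4 downbeat P5
bar 8: v0=E3 v1=B3 downbeat P5
bar 9: v0=B2 v1=G3 downbeat m6
bar 10: v0=C3 v1=C4 downbeat P8
  -> R4 @ bar 1 tick 3 v(0, 1): D3/C4 m7 untreated
  -> R7 @ bar 6 tick 2 v(1,): B3->F3 leap 6st
  -> R7 @ bar 6 tick 3 v(1,): F3->B3 leap 6st
  -> R2 @ bar 7 tick 0 v(0, 1): D3/B3 M6 -> F3/C4 P5 similar
  -> R1 @ bar 8 tick 0 v(0, 1): F3/C4 P5 -> E3/B3 P5 similar
  -> R4 @ bar 9 tick 3 v(0, 1): B2/F3 TT untreated
  -> R7 @ bar 9 tick 3 v(1,): B3->F3 leap 6st
  -> R2 @ bar 10 tick 0 v(0, 1): B2/F3 TT -> C3/C4 P8 similar

(1, 3, R4, (0, 1))
(6, 2, R7, (1,))
(6, 3, R7, (1,))
(7, 0, R2, (0, 1))
(8, 0, R1, (0, 1))
(9, 3, R4, (0, 1))
(9, 3, R7, (1,))
(10, 0, R2, (0, 1))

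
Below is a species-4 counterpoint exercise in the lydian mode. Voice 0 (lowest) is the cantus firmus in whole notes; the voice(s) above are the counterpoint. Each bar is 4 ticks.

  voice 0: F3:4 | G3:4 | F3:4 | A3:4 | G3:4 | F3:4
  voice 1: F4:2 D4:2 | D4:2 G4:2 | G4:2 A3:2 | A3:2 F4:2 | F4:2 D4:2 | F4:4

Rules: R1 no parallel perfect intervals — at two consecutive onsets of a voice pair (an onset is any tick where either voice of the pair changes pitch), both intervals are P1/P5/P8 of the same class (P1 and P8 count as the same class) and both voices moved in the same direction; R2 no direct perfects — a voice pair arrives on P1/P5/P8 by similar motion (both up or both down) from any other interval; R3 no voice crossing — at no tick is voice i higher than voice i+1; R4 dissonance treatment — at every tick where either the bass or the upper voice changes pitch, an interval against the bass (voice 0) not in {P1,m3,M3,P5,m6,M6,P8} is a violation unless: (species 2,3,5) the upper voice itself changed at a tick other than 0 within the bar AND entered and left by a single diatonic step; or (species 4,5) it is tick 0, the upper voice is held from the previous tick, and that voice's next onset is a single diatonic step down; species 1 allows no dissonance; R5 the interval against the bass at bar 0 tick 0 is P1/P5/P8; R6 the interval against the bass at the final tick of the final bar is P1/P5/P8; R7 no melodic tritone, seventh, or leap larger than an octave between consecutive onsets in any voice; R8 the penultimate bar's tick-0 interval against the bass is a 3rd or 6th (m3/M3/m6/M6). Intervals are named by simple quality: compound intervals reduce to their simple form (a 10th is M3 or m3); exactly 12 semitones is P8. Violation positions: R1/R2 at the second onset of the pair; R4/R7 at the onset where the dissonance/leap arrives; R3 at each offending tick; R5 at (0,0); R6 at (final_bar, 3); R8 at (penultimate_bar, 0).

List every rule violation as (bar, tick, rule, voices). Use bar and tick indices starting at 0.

(2, 0, R4, (0, 1))
(2, 2, R7, (1,))
(4, 0, R4, (0, 1))
(4, 0, R8, (0, 1))

bar 0: v0=F3 v1=F4 downbeat P8
bar 1: v0=G3 v1=D4 downbeat P5
bar 2: v0=F3 v1=G4 downbeat M2
bar 3: v0=A3 v1=A3 downbeat P1
bar 4: v0=G3 v1=F4 downbeat m7
bar 5: v0=F3 v1=F4 downbeat P8
  -> R4 @ bar 2 tick 0 v(0, 1): F3/G4 M2 untreated
  -> R7 @ bar 2 tick 2 v(1,): G4->A3 leap 10st
  -> R4 @ bar 4 tick 0 v(0, 1): G3/F4 m7 untreated
  -> R8 @ bar 4 tick 0 v(0, 1): penult m7 not 3rd/6th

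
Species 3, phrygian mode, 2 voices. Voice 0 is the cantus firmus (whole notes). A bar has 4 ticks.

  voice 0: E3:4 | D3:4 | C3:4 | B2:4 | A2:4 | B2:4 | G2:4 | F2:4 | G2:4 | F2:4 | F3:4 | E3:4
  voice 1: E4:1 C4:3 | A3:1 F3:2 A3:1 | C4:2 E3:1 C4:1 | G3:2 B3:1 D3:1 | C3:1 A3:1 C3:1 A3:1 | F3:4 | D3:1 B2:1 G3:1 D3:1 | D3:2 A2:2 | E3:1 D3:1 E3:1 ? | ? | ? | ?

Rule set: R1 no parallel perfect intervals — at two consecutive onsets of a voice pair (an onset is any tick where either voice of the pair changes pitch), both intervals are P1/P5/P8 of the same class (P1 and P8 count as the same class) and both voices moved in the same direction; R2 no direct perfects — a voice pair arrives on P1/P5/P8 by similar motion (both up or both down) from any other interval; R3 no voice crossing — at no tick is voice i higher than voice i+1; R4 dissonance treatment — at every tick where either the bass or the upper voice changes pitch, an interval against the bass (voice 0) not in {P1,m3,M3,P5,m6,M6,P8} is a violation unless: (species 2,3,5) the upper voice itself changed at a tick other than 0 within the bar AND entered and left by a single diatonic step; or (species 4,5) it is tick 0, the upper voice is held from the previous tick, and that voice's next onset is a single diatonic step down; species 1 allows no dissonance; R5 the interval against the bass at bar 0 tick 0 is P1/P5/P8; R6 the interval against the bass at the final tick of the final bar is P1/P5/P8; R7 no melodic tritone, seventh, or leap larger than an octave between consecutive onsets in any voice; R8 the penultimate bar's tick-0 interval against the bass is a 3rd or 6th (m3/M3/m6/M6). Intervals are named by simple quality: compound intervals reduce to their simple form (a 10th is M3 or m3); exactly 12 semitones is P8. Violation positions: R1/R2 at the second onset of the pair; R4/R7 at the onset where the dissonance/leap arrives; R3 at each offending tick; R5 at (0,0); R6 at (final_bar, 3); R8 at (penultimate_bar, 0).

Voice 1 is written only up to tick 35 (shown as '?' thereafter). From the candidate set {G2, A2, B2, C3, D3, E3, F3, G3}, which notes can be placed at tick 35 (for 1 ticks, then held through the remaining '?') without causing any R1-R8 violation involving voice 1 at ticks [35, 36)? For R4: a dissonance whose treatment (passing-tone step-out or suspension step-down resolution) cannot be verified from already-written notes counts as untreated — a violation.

G2: legal
A2: violates R4
B2: legal
C3: violates R4
D3: legal
E3: legal
F3: violates R4
G3: legal

{B2, D3, E3, G2, G3}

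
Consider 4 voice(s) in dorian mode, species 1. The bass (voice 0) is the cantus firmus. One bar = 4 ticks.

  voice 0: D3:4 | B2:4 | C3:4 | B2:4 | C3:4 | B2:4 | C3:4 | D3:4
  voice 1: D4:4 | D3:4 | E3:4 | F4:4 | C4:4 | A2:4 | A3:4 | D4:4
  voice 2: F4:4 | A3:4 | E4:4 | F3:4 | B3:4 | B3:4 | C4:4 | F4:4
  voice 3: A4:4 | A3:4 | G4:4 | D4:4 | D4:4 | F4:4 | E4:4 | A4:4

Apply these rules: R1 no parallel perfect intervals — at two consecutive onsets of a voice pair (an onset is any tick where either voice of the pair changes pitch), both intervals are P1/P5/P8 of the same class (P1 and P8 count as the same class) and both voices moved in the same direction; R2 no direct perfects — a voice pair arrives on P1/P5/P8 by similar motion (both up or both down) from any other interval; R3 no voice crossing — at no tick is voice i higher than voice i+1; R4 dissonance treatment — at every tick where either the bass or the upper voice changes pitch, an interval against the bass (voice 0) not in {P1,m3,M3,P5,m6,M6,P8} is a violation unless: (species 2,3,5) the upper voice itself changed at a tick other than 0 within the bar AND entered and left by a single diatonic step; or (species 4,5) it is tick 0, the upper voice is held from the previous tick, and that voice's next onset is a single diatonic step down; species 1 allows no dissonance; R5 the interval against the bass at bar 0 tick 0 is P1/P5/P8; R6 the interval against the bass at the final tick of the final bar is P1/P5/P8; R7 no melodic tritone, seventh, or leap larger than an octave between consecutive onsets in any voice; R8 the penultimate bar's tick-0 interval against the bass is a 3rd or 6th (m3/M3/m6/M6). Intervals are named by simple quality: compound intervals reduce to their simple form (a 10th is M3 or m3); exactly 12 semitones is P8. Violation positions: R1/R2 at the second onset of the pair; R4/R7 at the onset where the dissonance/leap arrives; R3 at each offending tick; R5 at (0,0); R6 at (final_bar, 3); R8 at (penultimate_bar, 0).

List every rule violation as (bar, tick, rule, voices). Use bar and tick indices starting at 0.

bar 0: v0=D3 v1=D4 v2=F4 v3=A4 downbeat P5
bar 1: v0=B2 v1=D3 v2=A3 v3=A3 downbeat m7
bar 2: v0=C3 v1=E3 v2=E4 v3=G4 downbeat P5
bar 3: v0=B2 v1=F4 v2=F3 v3=D4 downbeat m3
bar 4: v0=C3 v1=C4 v2=B3 v3=D4 downbeat M2
bar 5: v0=B2 v1=A2 v2=B3 v3=F4 downbeat TT
bar 6: v0=C3 v1=A3 v2=C4 v3=E4 downbeat M3
bar 7: v0=D3 v1=D4 v2=F4 v3=A4 downbeat P5
  -> R5 @ bar 0 tick 0 v(0, 2): opens on m3
  -> R1 @ bar 1 tick 0 v(1, 3): D4/A4 P5 -> D3/A3 P5 similar
  -> R2 @ bar 1 tick 0 v(1, 2): D4/F4 m3 -> D3/A3 P5 similar
  -> R2 @ bar 1 tick 0 v(2, 3): F4/A4 M3 -> A3/A3 P1 similar
  -> R4 @ bar 1 tick 0 v(0, 2): B2/A3 m7 untreated
  -> R4 @ bar 1 tick 0 v(0, 3): B2/A3 m7 untreated
  -> R2 @ bar 2 tick 0 v(0, 3): B2/A3 m7 -> C3/G4 P5 similar
  -> R2 @ bar 2 tick 0 v(1, 2): D3/A3 P5 -> E3/E4 P8 similar
  -> R7 @ bar 2 tick 0 v(3,): A3->G4 leap 10st
  -> R3 @ bar 3 tick 0 v(1, 2): F4 above F3
  -> R4 @ bar 3 tick 0 v(0, 1): B2/F4 TT untreated
  -> R4 @ bar 3 tick 0 v(0, 2): B2/F3 TT untreated
  -> R7 @ bar 3 tick 0 v(1,): E3->F4 leap 13st
  -> R7 @ bar 3 tick 0 v(2,): E4->F3 leap 11st
  -> R3 @ bar 3 tick 1 v(1, 2): F4 above F3
  -> R3 @ bar 3 tick 2 v(1, 2): F4 above F3
  -> R3 @ bar 3 tick 3 v(1, 2): F4 above F3
  -> R3 @ bar 4 tick 0 v(1, 2): C4 above B3
  -> R4 @ bar 4 tick 0 v(0, 2): C3/B3 M7 untreated
  -> R4 @ bar 4 tick 0 v(0, 3): C3/D4 M2 untreated
  -> R7 @ bar 4 tick 0 v(2,): F3->B3 leap 6st
  -> R3 @ bar 4 tick 1 v(1, 2): C4 above B3
  -> R3 @ bar 4 tick 2 v(1, 2): C4 above B3
  -> R3 @ bar 4 tick 3 v(1, 2): C4 above B3
  -> R3 @ bar 5 tick 0 v(0, 1): B2 above A2
  -> R4 @ bar 5 tick 0 v(0, 1): B2/A2 M2 untreated
  -> R4 @ bar 5 tick 0 v(0, 3): B2/F4 TT untreated
  -> R7 @ bar 5 tick 0 v(1,): C4->A2 leap 15st
  -> R3 @ bar 5 tick 1 v(0, 1): B2 above A2
  -> R3 @ bar 5 tick 2 v(0, 1): B2 above A2
  -> R3 @ bar 5 tick 3 v(0, 1): B2 above A2
  -> R1 @ bar 6 tick 0 v(0, 2): B2/B3 P8 -> C3/C4 P8 similar
  -> R8 @ bar 6 tick 0 v(0, 2): penult P8 not 3rd/6th
  -> R1 @ bar 7 tick 0 v(1, 3): A3/E4 P5 -> D4/A4 P5 similar
  -> R2 @ bar 7 tick 0 v(0, 1): C3/A3 M6 -> D3/D4 P8 similar
  -> R2 @ bar 7 tick 0 v(0, 3): C3/E4 M3 -> D3/A4 P5 similar
  -> R6 @ bar 7 tick 3 v(0, 2): closes on m3

(0, 0, R5, (0, 2))
(1, 0, R1, (1, 3))
(1, 0, R2, (1, 2))
(1, 0, R2, (2, 3))
(1, 0, R4, (0, 2))
(1, 0, R4, (0, 3))
(2, 0, R2, (0, 3))
(2, 0, R2, (1, 2))
(2, 0, R7, (3,))
(3, 0, R3, (1, 2))
(3, 0, R4, (0, 1))
(3, 0, R4, (0, 2))
(3, 0, R7, (1,))
(3, 0, R7, (2,))
(3, 1, R3, (1, 2))
(3, 2, R3, (1, 2))
(3, 3, R3, (1, 2))
(4, 0, R3, (1, 2))
(4, 0, R4, (0, 2))
(4, 0, R4, (0, 3))
(4, 0, R7, (2,))
(4, 1, R3, (1, 2))
(4, 2, R3, (1, 2))
(4, 3, R3, (1, 2))
(5, 0, R3, (0, 1))
(5, 0, R4, (0, 1))
(5, 0, R4, (0, 3))
(5, 0, R7, (1,))
(5, 1, R3, (0, 1))
(5, 2, R3, (0, 1))
(5, 3, R3, (0, 1))
(6, 0, R1, (0, 2))
(6, 0, R8, (0, 2))
(7, 0, R1, (1, 3))
(7, 0, R2, (0, 1))
(7, 0, R2, (0, 3))
(7, 3, R6, (0, 2))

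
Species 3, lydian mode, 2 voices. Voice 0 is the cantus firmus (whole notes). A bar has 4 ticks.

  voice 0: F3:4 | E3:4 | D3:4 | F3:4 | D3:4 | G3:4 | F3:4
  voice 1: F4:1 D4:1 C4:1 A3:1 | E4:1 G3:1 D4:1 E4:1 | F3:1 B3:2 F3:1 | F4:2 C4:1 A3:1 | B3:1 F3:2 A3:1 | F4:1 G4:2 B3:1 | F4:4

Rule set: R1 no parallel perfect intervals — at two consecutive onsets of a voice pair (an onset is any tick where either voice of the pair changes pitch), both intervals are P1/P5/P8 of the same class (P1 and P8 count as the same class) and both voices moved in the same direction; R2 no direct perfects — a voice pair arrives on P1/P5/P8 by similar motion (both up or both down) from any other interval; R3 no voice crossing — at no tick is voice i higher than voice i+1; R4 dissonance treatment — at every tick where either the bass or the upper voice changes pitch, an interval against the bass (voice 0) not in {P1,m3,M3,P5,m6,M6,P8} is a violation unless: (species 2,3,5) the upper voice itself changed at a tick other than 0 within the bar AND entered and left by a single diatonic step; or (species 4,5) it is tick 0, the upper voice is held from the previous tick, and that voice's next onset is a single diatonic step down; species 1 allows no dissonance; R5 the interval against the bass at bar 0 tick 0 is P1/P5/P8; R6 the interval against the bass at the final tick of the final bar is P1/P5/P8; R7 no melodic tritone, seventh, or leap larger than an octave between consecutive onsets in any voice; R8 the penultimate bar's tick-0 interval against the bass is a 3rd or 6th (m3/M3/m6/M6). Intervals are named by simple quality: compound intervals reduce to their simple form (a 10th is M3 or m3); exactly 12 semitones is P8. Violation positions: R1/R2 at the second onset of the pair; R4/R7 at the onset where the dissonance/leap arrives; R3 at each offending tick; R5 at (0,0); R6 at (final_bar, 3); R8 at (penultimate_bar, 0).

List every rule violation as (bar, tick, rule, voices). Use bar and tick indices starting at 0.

(1, 2, R4, (0, 1))
(2, 0, R7, (1,))
(2, 1, R7, (1,))
(2, 3, R7, (1,))
(3, 0, R2, (0, 1))
(4, 1, R7, (1,))
(5, 0, R4, (0, 1))
(5, 0, R8, (0, 1))
(6, 0, R7, (1,))

bar 0: v0=F3 v1=F4 downbeat P8
bar 1: v0=E3 v1=E4 downbeat P8
bar 2: v0=D3 v1=F3 downbeat m3
bar 3: v0=F3 v1=F4 downbeat P8
bar 4: v0=D3 v1=B3 downbeat M6
bar 5: v0=G3 v1=F4 downbeat m7
bar 6: v0=F3 v1=F4 downbeat P8
  -> R4 @ bar 1 tick 2 v(0, 1): E3/D4 m7 untreated
  -> R7 @ bar 2 tick 0 v(1,): E4->F3 leap 11st
  -> R7 @ bar 2 tick 1 v(1,): F3->B3 leap 6st
  -> R7 @ bar 2 tick 3 v(1,): B3->F3 leap 6st
  -> R2 @ bar 3 tick 0 v(0, 1): D3/F3 m3 -> F3/F4 P8 similar
  -> R7 @ bar 4 tick 1 v(1,): B3->F3 leap 6st
  -> R4 @ bar 5 tick 0 v(0, 1): G3/F4 m7 untreated
  -> R8 @ bar 5 tick 0 v(0, 1): penult m7 not 3rd/6th
  -> R7 @ bar 6 tick 0 v(1,): B3->F4 leap 6st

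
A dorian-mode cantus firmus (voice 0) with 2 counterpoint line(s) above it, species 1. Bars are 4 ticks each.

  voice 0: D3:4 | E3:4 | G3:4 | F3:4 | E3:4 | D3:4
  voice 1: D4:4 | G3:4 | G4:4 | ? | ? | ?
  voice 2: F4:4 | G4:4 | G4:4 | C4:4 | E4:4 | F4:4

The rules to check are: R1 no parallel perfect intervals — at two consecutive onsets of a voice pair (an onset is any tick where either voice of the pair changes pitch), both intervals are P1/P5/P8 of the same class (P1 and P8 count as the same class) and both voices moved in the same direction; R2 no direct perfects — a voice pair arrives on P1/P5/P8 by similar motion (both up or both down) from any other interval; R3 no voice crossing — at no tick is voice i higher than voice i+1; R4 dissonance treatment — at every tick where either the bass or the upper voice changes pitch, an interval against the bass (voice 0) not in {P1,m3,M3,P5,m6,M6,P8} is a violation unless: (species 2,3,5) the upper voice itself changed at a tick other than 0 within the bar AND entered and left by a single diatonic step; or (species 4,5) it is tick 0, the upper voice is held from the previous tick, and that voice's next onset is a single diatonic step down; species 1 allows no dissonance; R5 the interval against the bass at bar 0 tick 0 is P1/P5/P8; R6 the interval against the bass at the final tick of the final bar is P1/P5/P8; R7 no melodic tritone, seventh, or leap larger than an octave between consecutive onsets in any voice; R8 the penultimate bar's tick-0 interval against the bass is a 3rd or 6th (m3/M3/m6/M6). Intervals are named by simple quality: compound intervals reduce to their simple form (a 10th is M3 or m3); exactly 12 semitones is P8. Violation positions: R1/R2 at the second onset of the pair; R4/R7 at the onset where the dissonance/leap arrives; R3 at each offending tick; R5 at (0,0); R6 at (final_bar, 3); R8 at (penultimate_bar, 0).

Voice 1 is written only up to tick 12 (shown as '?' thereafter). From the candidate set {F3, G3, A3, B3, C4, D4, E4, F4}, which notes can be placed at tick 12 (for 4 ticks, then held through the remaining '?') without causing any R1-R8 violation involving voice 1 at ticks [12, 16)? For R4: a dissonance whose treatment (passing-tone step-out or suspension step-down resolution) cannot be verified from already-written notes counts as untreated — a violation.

F3: violates R1,R2,R7
G3: violates R4
A3: violates R7
B3: violates R4
C4: violates R1,R2
D4: violates R3
E4: violates R3,R4
F4: violates R1,R3

{}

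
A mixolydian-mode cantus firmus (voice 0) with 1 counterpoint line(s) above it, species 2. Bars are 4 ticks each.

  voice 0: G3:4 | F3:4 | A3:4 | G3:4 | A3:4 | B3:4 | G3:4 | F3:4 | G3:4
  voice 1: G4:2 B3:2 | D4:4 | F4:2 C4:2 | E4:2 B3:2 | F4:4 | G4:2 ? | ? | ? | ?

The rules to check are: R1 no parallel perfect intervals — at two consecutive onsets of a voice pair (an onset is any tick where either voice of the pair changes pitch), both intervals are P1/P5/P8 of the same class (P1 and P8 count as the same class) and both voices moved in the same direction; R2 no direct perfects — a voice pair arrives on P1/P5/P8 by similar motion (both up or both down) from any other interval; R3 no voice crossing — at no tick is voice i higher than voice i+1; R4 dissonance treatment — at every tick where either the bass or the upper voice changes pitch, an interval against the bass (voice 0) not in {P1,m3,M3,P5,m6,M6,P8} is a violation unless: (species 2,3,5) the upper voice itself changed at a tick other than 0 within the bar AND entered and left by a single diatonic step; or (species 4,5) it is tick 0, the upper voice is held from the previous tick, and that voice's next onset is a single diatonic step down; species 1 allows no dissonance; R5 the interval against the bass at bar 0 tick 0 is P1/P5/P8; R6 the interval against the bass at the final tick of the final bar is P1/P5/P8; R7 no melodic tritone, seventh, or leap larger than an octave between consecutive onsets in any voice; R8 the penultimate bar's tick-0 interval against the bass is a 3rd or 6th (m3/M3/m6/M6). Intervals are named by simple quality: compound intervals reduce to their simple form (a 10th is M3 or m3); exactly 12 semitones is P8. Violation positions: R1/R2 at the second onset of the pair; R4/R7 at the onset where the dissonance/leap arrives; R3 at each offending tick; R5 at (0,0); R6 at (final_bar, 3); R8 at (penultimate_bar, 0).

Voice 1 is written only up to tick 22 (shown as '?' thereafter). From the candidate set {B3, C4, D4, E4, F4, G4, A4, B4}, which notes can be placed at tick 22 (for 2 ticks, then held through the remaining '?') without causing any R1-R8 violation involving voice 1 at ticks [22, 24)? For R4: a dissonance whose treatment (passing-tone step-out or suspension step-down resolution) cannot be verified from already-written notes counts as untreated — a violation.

{B3, B4, D4, G4}

B3: legal
C4: violates R4
D4: legal
E4: violates R4
F4: violates R4
G4: legal
A4: violates R4
B4: legal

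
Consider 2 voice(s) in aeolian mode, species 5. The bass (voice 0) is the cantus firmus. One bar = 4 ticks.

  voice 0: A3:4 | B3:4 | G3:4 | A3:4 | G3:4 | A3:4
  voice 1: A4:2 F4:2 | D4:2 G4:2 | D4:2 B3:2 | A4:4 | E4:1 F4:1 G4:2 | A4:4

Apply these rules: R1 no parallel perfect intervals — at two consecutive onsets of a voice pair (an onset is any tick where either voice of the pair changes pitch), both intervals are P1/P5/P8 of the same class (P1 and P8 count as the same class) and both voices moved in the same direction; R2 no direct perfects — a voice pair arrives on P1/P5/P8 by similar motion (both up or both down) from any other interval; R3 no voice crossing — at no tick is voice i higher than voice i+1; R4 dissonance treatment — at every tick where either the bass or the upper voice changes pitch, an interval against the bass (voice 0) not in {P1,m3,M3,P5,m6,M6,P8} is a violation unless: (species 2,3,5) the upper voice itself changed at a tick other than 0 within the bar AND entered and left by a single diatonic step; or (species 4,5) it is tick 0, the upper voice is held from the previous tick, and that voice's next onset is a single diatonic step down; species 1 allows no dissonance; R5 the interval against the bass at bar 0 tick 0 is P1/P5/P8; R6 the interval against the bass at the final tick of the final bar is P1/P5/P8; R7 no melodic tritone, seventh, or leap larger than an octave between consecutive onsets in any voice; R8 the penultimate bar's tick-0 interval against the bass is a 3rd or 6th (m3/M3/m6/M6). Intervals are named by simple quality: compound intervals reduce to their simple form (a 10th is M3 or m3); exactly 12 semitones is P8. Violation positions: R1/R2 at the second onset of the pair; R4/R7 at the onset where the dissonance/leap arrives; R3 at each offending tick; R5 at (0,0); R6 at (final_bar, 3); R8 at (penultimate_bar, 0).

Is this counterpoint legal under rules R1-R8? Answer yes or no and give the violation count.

bar 0: v0=A3 v1=A4 (P8)
bar 1: v0=B3 v1=D4 (m3)
bar 2: v0=G3 v1=D4 (P5)
bar 3: v0=A3 v1=A4 (P8)
bar 4: v0=G3 v1=E4 (M6)
bar 5: v0=A3 v1=A4 (P8)
  R2 @ bar2.0: B3/G4 m6 -> G3/D4 P5 similar
  R2 @ bar3.0: G3/B3 M3 -> A3/A4 P8 similar
  R7 @ bar3.0: B3->A4 leap 10st
  R1 @ bar5.0: G3/G4 P8 -> A3/A4 P8 similar

No (4 violations)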